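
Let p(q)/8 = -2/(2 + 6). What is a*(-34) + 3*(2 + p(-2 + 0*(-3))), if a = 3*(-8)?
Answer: 816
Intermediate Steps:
a = -24
p(q) = -2 (p(q) = 8*(-2/(2 + 6)) = 8*(-2/8) = 8*((⅛)*(-2)) = 8*(-¼) = -2)
a*(-34) + 3*(2 + p(-2 + 0*(-3))) = -24*(-34) + 3*(2 - 2) = 816 + 3*0 = 816 + 0 = 816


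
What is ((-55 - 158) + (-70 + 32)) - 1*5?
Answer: -256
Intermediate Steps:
((-55 - 158) + (-70 + 32)) - 1*5 = (-213 - 38) - 5 = -251 - 5 = -256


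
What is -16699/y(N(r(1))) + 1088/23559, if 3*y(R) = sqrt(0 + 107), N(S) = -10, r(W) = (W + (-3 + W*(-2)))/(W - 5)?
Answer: 1088/23559 - 50097*sqrt(107)/107 ≈ -4843.0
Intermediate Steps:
r(W) = (-3 - W)/(-5 + W) (r(W) = (W + (-3 - 2*W))/(-5 + W) = (-3 - W)/(-5 + W))
y(R) = sqrt(107)/3 (y(R) = sqrt(0 + 107)/3 = sqrt(107)/3)
-16699/y(N(r(1))) + 1088/23559 = -16699*3*sqrt(107)/107 + 1088/23559 = -50097*sqrt(107)/107 + 1088*(1/23559) = -50097*sqrt(107)/107 + 1088/23559 = 1088/23559 - 50097*sqrt(107)/107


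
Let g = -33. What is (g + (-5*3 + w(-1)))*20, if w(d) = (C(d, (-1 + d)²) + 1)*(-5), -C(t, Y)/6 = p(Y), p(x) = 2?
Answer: 140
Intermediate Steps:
C(t, Y) = -12 (C(t, Y) = -6*2 = -12)
w(d) = 55 (w(d) = (-12 + 1)*(-5) = -11*(-5) = 55)
(g + (-5*3 + w(-1)))*20 = (-33 + (-5*3 + 55))*20 = (-33 + (-15 + 55))*20 = (-33 + 40)*20 = 7*20 = 140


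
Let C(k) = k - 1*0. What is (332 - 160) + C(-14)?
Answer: 158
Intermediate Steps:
C(k) = k (C(k) = k + 0 = k)
(332 - 160) + C(-14) = (332 - 160) - 14 = 172 - 14 = 158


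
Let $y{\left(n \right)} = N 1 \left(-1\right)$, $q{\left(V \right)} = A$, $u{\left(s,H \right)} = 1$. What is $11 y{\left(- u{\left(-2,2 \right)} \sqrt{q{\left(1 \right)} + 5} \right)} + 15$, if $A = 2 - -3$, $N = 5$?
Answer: $-40$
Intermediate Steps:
$A = 5$ ($A = 2 + 3 = 5$)
$q{\left(V \right)} = 5$
$y{\left(n \right)} = -5$ ($y{\left(n \right)} = 5 \cdot 1 \left(-1\right) = 5 \left(-1\right) = -5$)
$11 y{\left(- u{\left(-2,2 \right)} \sqrt{q{\left(1 \right)} + 5} \right)} + 15 = 11 \left(-5\right) + 15 = -55 + 15 = -40$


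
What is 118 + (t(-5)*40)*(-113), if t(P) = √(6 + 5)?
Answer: 118 - 4520*√11 ≈ -14873.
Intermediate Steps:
t(P) = √11
118 + (t(-5)*40)*(-113) = 118 + (√11*40)*(-113) = 118 + (40*√11)*(-113) = 118 - 4520*√11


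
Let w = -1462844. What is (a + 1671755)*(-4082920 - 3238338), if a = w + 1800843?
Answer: -14713927550532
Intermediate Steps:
a = 337999 (a = -1462844 + 1800843 = 337999)
(a + 1671755)*(-4082920 - 3238338) = (337999 + 1671755)*(-4082920 - 3238338) = 2009754*(-7321258) = -14713927550532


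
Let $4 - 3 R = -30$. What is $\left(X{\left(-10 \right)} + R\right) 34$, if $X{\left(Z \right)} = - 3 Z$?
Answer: $\frac{4216}{3} \approx 1405.3$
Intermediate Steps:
$R = \frac{34}{3}$ ($R = \frac{4}{3} - -10 = \frac{4}{3} + 10 = \frac{34}{3} \approx 11.333$)
$\left(X{\left(-10 \right)} + R\right) 34 = \left(\left(-3\right) \left(-10\right) + \frac{34}{3}\right) 34 = \left(30 + \frac{34}{3}\right) 34 = \frac{124}{3} \cdot 34 = \frac{4216}{3}$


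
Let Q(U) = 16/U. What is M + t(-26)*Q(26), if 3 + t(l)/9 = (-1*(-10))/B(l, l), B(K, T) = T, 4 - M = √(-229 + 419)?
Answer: -2492/169 - √190 ≈ -28.530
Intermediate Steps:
M = 4 - √190 (M = 4 - √(-229 + 419) = 4 - √190 ≈ -9.7840)
t(l) = -27 + 90/l (t(l) = -27 + 9*((-1*(-10))/l) = -27 + 9*(10/l) = -27 + 90/l)
M + t(-26)*Q(26) = (4 - √190) + (-27 + 90/(-26))*(16/26) = (4 - √190) + (-27 + 90*(-1/26))*(16*(1/26)) = (4 - √190) + (-27 - 45/13)*(8/13) = (4 - √190) - 396/13*8/13 = (4 - √190) - 3168/169 = -2492/169 - √190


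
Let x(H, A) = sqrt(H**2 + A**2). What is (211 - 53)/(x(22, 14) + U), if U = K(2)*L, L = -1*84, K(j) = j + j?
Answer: -6636/14027 - 79*sqrt(170)/28054 ≈ -0.50980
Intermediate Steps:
K(j) = 2*j
L = -84
U = -336 (U = (2*2)*(-84) = 4*(-84) = -336)
x(H, A) = sqrt(A**2 + H**2)
(211 - 53)/(x(22, 14) + U) = (211 - 53)/(sqrt(14**2 + 22**2) - 336) = 158/(sqrt(196 + 484) - 336) = 158/(sqrt(680) - 336) = 158/(2*sqrt(170) - 336) = 158/(-336 + 2*sqrt(170))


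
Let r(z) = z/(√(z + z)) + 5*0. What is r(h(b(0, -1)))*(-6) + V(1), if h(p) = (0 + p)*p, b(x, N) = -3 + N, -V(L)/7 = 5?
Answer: -35 - 12*√2 ≈ -51.971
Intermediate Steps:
V(L) = -35 (V(L) = -7*5 = -35)
h(p) = p² (h(p) = p*p = p²)
r(z) = √2*√z/2 (r(z) = z/(√(2*z)) + 0 = z/((√2*√z)) + 0 = z*(√2/(2*√z)) + 0 = √2*√z/2 + 0 = √2*√z/2)
r(h(b(0, -1)))*(-6) + V(1) = (√2*√((-3 - 1)²)/2)*(-6) - 35 = (√2*√((-4)²)/2)*(-6) - 35 = (√2*√16/2)*(-6) - 35 = ((½)*√2*4)*(-6) - 35 = (2*√2)*(-6) - 35 = -12*√2 - 35 = -35 - 12*√2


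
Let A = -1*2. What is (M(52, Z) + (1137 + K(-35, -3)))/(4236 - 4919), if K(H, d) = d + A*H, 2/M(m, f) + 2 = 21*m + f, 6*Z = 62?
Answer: -3974410/2254583 ≈ -1.7628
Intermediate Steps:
Z = 31/3 (Z = (1/6)*62 = 31/3 ≈ 10.333)
A = -2
M(m, f) = 2/(-2 + f + 21*m) (M(m, f) = 2/(-2 + (21*m + f)) = 2/(-2 + (f + 21*m)) = 2/(-2 + f + 21*m))
K(H, d) = d - 2*H
(M(52, Z) + (1137 + K(-35, -3)))/(4236 - 4919) = (2/(-2 + 31/3 + 21*52) + (1137 + (-3 - 2*(-35))))/(4236 - 4919) = (2/(-2 + 31/3 + 1092) + (1137 + (-3 + 70)))/(-683) = (2/(3301/3) + (1137 + 67))*(-1/683) = (2*(3/3301) + 1204)*(-1/683) = (6/3301 + 1204)*(-1/683) = (3974410/3301)*(-1/683) = -3974410/2254583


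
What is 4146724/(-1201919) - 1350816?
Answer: -1623575562628/1201919 ≈ -1.3508e+6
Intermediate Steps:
4146724/(-1201919) - 1350816 = 4146724*(-1/1201919) - 1350816 = -4146724/1201919 - 1350816 = -1623575562628/1201919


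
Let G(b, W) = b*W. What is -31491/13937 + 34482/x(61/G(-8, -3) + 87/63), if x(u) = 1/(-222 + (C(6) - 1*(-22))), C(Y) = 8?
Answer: -92270553219/13937 ≈ -6.6205e+6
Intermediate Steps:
G(b, W) = W*b
x(u) = -1/192 (x(u) = 1/(-222 + (8 - 1*(-22))) = 1/(-222 + (8 + 22)) = 1/(-222 + 30) = 1/(-192) = -1/192)
-31491/13937 + 34482/x(61/G(-8, -3) + 87/63) = -31491/13937 + 34482/(-1/192) = -31491*1/13937 + 34482*(-192) = -31491/13937 - 6620544 = -92270553219/13937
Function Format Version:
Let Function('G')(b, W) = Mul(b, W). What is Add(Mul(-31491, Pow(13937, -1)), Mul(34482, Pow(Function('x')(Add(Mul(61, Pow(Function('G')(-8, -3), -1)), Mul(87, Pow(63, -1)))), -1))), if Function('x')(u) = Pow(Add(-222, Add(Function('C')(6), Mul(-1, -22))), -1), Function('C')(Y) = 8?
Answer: Rational(-92270553219, 13937) ≈ -6.6205e+6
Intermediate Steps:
Function('G')(b, W) = Mul(W, b)
Function('x')(u) = Rational(-1, 192) (Function('x')(u) = Pow(Add(-222, Add(8, Mul(-1, -22))), -1) = Pow(Add(-222, Add(8, 22)), -1) = Pow(Add(-222, 30), -1) = Pow(-192, -1) = Rational(-1, 192))
Add(Mul(-31491, Pow(13937, -1)), Mul(34482, Pow(Function('x')(Add(Mul(61, Pow(Function('G')(-8, -3), -1)), Mul(87, Pow(63, -1)))), -1))) = Add(Mul(-31491, Pow(13937, -1)), Mul(34482, Pow(Rational(-1, 192), -1))) = Add(Mul(-31491, Rational(1, 13937)), Mul(34482, -192)) = Add(Rational(-31491, 13937), -6620544) = Rational(-92270553219, 13937)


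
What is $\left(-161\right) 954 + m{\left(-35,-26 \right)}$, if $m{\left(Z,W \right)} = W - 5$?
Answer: $-153625$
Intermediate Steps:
$m{\left(Z,W \right)} = -5 + W$ ($m{\left(Z,W \right)} = W - 5 = -5 + W$)
$\left(-161\right) 954 + m{\left(-35,-26 \right)} = \left(-161\right) 954 - 31 = -153594 - 31 = -153625$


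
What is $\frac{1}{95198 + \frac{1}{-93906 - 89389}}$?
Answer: $\frac{183295}{17449317409} \approx 1.0504 \cdot 10^{-5}$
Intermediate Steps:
$\frac{1}{95198 + \frac{1}{-93906 - 89389}} = \frac{1}{95198 + \frac{1}{-183295}} = \frac{1}{95198 - \frac{1}{183295}} = \frac{1}{\frac{17449317409}{183295}} = \frac{183295}{17449317409}$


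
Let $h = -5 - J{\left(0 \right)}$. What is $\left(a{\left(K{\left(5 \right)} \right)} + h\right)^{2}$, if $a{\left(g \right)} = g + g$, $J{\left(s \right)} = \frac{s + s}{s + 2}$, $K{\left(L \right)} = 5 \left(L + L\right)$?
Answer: $9025$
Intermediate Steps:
$K{\left(L \right)} = 10 L$ ($K{\left(L \right)} = 5 \cdot 2 L = 10 L$)
$J{\left(s \right)} = \frac{2 s}{2 + s}$
$h = -5$ ($h = -5 - 2 \cdot 0 \frac{1}{2 + 0} = -5 - 2 \cdot 0 \cdot \frac{1}{2} = -5 - 0 = -5 + 0 = -5$)
$a{\left(g \right)} = 2 g$
$\left(a{\left(K{\left(5 \right)} \right)} + h\right)^{2} = \left(2 \cdot 10 \cdot 5 - 5\right)^{2} = \left(2 \cdot 50 - 5\right)^{2} = \left(100 - 5\right)^{2} = 95^{2} = 9025$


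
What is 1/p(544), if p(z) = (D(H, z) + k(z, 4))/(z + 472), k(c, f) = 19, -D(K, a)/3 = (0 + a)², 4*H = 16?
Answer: -1016/887789 ≈ -0.0011444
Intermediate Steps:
H = 4 (H = (¼)*16 = 4)
D(K, a) = -3*a² (D(K, a) = -3*(0 + a)² = -3*a²)
p(z) = (19 - 3*z²)/(472 + z) (p(z) = (-3*z² + 19)/(z + 472) = (19 - 3*z²)/(472 + z))
1/p(544) = 1/((19 - 3*544²)/(472 + 544)) = 1/((19 - 3*295936)/1016) = 1/((19 - 887808)/1016) = 1/((1/1016)*(-887789)) = 1/(-887789/1016) = -1016/887789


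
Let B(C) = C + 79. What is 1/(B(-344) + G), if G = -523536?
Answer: -1/523801 ≈ -1.9091e-6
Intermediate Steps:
B(C) = 79 + C
1/(B(-344) + G) = 1/((79 - 344) - 523536) = 1/(-265 - 523536) = 1/(-523801) = -1/523801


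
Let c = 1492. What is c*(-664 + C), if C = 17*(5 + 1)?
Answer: -838504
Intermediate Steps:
C = 102 (C = 17*6 = 102)
c*(-664 + C) = 1492*(-664 + 102) = 1492*(-562) = -838504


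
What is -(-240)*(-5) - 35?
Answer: -1235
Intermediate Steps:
-(-240)*(-5) - 35 = -24*50 - 35 = -1200 - 35 = -1235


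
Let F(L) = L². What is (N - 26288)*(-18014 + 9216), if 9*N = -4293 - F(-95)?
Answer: 2198708180/9 ≈ 2.4430e+8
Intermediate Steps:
N = -13318/9 (N = (-4293 - 1*(-95)²)/9 = (-4293 - 1*9025)/9 = (-4293 - 9025)/9 = (⅑)*(-13318) = -13318/9 ≈ -1479.8)
(N - 26288)*(-18014 + 9216) = (-13318/9 - 26288)*(-18014 + 9216) = -249910/9*(-8798) = 2198708180/9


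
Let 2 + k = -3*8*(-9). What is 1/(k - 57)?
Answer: 1/157 ≈ 0.0063694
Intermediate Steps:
k = 214 (k = -2 - 3*8*(-9) = -2 - 24*(-9) = -2 + 216 = 214)
1/(k - 57) = 1/(214 - 57) = 1/157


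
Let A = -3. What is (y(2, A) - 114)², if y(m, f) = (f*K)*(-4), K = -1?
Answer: 15876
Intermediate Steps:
y(m, f) = 4*f (y(m, f) = (f*(-1))*(-4) = -f*(-4) = 4*f)
(y(2, A) - 114)² = (4*(-3) - 114)² = (-12 - 114)² = (-126)² = 15876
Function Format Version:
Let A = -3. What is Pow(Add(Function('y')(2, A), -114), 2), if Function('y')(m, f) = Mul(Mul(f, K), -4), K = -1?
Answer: 15876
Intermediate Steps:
Function('y')(m, f) = Mul(4, f) (Function('y')(m, f) = Mul(Mul(f, -1), -4) = Mul(Mul(-1, f), -4) = Mul(4, f))
Pow(Add(Function('y')(2, A), -114), 2) = Pow(Add(Mul(4, -3), -114), 2) = Pow(Add(-12, -114), 2) = Pow(-126, 2) = 15876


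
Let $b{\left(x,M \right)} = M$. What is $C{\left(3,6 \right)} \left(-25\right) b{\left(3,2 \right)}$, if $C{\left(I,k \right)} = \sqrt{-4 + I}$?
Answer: $- 50 i \approx - 50.0 i$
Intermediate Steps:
$C{\left(3,6 \right)} \left(-25\right) b{\left(3,2 \right)} = \sqrt{-4 + 3} \left(-25\right) 2 = \sqrt{-1} \left(-25\right) 2 = i \left(-25\right) 2 = - 25 i 2 = - 50 i$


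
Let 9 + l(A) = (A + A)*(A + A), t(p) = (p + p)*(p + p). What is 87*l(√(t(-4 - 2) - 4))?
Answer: 47937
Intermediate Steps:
t(p) = 4*p² (t(p) = (2*p)*(2*p) = 4*p²)
l(A) = -9 + 4*A² (l(A) = -9 + (A + A)*(A + A) = -9 + (2*A)*(2*A) = -9 + 4*A²)
87*l(√(t(-4 - 2) - 4)) = 87*(-9 + 4*(√(4*(-4 - 2)² - 4))²) = 87*(-9 + 4*(√(4*(-6)² - 4))²) = 87*(-9 + 4*(√(4*36 - 4))²) = 87*(-9 + 4*(√(144 - 4))²) = 87*(-9 + 4*(√140)²) = 87*(-9 + 4*(2*√35)²) = 87*(-9 + 4*140) = 87*(-9 + 560) = 87*551 = 47937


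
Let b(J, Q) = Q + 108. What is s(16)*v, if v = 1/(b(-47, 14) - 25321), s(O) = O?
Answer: -16/25199 ≈ -0.00063495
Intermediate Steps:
b(J, Q) = 108 + Q
v = -1/25199 (v = 1/((108 + 14) - 25321) = 1/(122 - 25321) = 1/(-25199) = -1/25199 ≈ -3.9684e-5)
s(16)*v = 16*(-1/25199) = -16/25199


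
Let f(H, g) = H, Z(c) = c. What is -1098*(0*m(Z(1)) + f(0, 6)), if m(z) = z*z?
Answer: 0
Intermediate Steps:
m(z) = z²
-1098*(0*m(Z(1)) + f(0, 6)) = -1098*(0*1² + 0) = -1098*(0*1 + 0) = -1098*(0 + 0) = -1098*0 = 0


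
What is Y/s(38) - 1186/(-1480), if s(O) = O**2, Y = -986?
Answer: 31663/267140 ≈ 0.11853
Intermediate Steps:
Y/s(38) - 1186/(-1480) = -986/(38**2) - 1186/(-1480) = -986/1444 - 1186*(-1/1480) = -986*1/1444 + 593/740 = -493/722 + 593/740 = 31663/267140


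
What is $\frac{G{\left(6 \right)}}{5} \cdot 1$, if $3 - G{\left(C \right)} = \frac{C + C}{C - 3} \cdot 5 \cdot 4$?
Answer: $- \frac{77}{5} \approx -15.4$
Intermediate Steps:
$G{\left(C \right)} = 3 - \frac{40 C}{-3 + C}$ ($G{\left(C \right)} = 3 - \frac{C + C}{C - 3} \cdot 5 \cdot 4 = 3 - \frac{2 C}{-3 + C} 5 \cdot 4 = 3 - \frac{10 C}{-3 + C} 4 = 3 - \frac{40 C}{-3 + C}$)
$\frac{G{\left(6 \right)}}{5} \cdot 1 = \frac{\frac{1}{-3 + 6} \left(-9 - 222\right)}{5} \cdot 1 = \frac{-9 - 222}{3} \cdot \frac{1}{5} \cdot 1 = \frac{1}{3} \left(-231\right) \frac{1}{5} \cdot 1 = \left(-77\right) \frac{1}{5} \cdot 1 = \left(- \frac{77}{5}\right) 1 = - \frac{77}{5}$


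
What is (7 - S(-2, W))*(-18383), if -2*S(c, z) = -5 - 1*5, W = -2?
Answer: -36766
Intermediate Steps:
S(c, z) = 5 (S(c, z) = -(-5 - 1*5)/2 = -(-5 - 5)/2 = -½*(-10) = 5)
(7 - S(-2, W))*(-18383) = (7 - 1*5)*(-18383) = (7 - 5)*(-18383) = 2*(-18383) = -36766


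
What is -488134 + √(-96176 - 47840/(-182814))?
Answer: -488134 + 4*I*√50223208876674/91407 ≈ -4.8813e+5 + 310.12*I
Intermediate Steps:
-488134 + √(-96176 - 47840/(-182814)) = -488134 + √(-96176 - 47840*(-1/182814)) = -488134 + √(-96176 + 23920/91407) = -488134 + √(-8791135712/91407) = -488134 + 4*I*√50223208876674/91407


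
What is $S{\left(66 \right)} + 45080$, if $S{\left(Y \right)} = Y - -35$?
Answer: $45181$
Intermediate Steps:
$S{\left(Y \right)} = 35 + Y$ ($S{\left(Y \right)} = Y + 35 = 35 + Y$)
$S{\left(66 \right)} + 45080 = \left(35 + 66\right) + 45080 = 101 + 45080 = 45181$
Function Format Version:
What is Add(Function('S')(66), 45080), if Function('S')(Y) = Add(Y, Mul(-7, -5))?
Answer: 45181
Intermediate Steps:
Function('S')(Y) = Add(35, Y) (Function('S')(Y) = Add(Y, 35) = Add(35, Y))
Add(Function('S')(66), 45080) = Add(Add(35, 66), 45080) = Add(101, 45080) = 45181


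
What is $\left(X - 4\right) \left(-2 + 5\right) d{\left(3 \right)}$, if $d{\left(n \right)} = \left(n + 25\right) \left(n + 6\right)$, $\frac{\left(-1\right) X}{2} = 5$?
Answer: $-10584$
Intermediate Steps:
$X = -10$ ($X = \left(-2\right) 5 = -10$)
$d{\left(n \right)} = \left(6 + n\right) \left(25 + n\right)$ ($d{\left(n \right)} = \left(25 + n\right) \left(6 + n\right) = \left(6 + n\right) \left(25 + n\right)$)
$\left(X - 4\right) \left(-2 + 5\right) d{\left(3 \right)} = \left(-10 - 4\right) \left(-2 + 5\right) \left(150 + 3^{2} + 31 \cdot 3\right) = \left(-14\right) 3 \left(150 + 9 + 93\right) = \left(-42\right) 252 = -10584$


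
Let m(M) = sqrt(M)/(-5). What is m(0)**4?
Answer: 0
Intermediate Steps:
m(M) = -sqrt(M)/5
m(0)**4 = (-sqrt(0)/5)**4 = (-1/5*0)**4 = 0**4 = 0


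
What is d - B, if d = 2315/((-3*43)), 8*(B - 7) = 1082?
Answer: -82661/516 ≈ -160.20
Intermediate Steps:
B = 569/4 (B = 7 + (⅛)*1082 = 7 + 541/4 = 569/4 ≈ 142.25)
d = -2315/129 (d = 2315/(-129) = 2315*(-1/129) = -2315/129 ≈ -17.946)
d - B = -2315/129 - 1*569/4 = -2315/129 - 569/4 = -82661/516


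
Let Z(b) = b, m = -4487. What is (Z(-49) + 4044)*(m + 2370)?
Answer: -8457415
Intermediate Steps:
(Z(-49) + 4044)*(m + 2370) = (-49 + 4044)*(-4487 + 2370) = 3995*(-2117) = -8457415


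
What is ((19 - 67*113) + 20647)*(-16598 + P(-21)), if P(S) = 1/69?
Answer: -4999064265/23 ≈ -2.1735e+8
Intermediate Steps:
P(S) = 1/69
((19 - 67*113) + 20647)*(-16598 + P(-21)) = ((19 - 67*113) + 20647)*(-16598 + 1/69) = ((19 - 7571) + 20647)*(-1145261/69) = (-7552 + 20647)*(-1145261/69) = 13095*(-1145261/69) = -4999064265/23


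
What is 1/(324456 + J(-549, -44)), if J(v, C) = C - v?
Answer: 1/324961 ≈ 3.0773e-6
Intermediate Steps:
1/(324456 + J(-549, -44)) = 1/(324456 + (-44 - 1*(-549))) = 1/(324456 + (-44 + 549)) = 1/(324456 + 505) = 1/324961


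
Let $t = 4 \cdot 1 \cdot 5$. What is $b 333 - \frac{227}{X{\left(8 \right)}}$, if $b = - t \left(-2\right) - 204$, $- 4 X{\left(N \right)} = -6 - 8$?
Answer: $- \frac{382738}{7} \approx -54677.0$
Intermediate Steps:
$X{\left(N \right)} = \frac{7}{2}$ ($X{\left(N \right)} = - \frac{-6 - 8}{4} = \left(- \frac{1}{4}\right) \left(-14\right) = \frac{7}{2}$)
$t = 20$ ($t = 4 \cdot 5 = 20$)
$b = -164$ ($b = \left(-1\right) 20 \left(-2\right) - 204 = \left(-20\right) \left(-2\right) - 204 = 40 - 204 = -164$)
$b 333 - \frac{227}{X{\left(8 \right)}} = \left(-164\right) 333 - \frac{227}{\frac{7}{2}} = -54612 - \frac{454}{7} = - \frac{382738}{7}$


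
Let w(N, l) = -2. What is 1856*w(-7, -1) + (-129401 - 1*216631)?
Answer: -349744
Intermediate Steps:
1856*w(-7, -1) + (-129401 - 1*216631) = 1856*(-2) + (-129401 - 1*216631) = -3712 + (-129401 - 216631) = -3712 - 346032 = -349744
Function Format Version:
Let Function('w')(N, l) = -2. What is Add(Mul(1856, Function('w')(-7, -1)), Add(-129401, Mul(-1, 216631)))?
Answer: -349744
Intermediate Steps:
Add(Mul(1856, Function('w')(-7, -1)), Add(-129401, Mul(-1, 216631))) = Add(Mul(1856, -2), Add(-129401, Mul(-1, 216631))) = Add(-3712, Add(-129401, -216631)) = Add(-3712, -346032) = -349744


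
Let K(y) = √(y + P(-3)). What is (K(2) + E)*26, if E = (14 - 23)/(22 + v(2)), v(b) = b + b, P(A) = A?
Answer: -9 + 26*I ≈ -9.0 + 26.0*I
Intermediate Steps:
v(b) = 2*b
K(y) = √(-3 + y) (K(y) = √(y - 3) = √(-3 + y))
E = -9/26 (E = (14 - 23)/(22 + 2*2) = -9/(22 + 4) = -9/26 ≈ -0.34615)
(K(2) + E)*26 = (√(-3 + 2) - 9/26)*26 = (√(-1) - 9/26)*26 = (I - 9/26)*26 = (-9/26 + I)*26 = -9 + 26*I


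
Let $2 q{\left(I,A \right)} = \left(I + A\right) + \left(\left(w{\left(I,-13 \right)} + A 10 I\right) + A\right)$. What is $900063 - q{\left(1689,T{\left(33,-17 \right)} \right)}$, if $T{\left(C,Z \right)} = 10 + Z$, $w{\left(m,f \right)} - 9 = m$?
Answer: $\frac{1914983}{2} \approx 9.5749 \cdot 10^{5}$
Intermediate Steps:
$w{\left(m,f \right)} = 9 + m$
$q{\left(I,A \right)} = \frac{9}{2} + A + I + 5 A I$ ($q{\left(I,A \right)} = \frac{\left(I + A\right) + \left(\left(\left(9 + I\right) + A 10 I\right) + A\right)}{2} = \frac{\left(A + I\right) + \left(\left(\left(9 + I\right) + 10 A I\right) + A\right)}{2} = \frac{\left(A + I\right) + \left(\left(9 + I + 10 A I\right) + A\right)}{2} = \frac{\left(A + I\right) + \left(9 + A + I + 10 A I\right)}{2} = \frac{9 + 2 A + 2 I + 10 A I}{2} = \frac{9}{2} + A + I + 5 A I$)
$900063 - q{\left(1689,T{\left(33,-17 \right)} \right)} = 900063 - \left(\frac{9}{2} + \left(10 - 17\right) + 1689 + 5 \left(10 - 17\right) 1689\right) = 900063 - \left(\frac{9}{2} - 7 + 1689 + 5 \left(-7\right) 1689\right) = 900063 - \left(\frac{9}{2} - 7 + 1689 - 59115\right) = 900063 - - \frac{114857}{2} = 900063 + \frac{114857}{2} = \frac{1914983}{2}$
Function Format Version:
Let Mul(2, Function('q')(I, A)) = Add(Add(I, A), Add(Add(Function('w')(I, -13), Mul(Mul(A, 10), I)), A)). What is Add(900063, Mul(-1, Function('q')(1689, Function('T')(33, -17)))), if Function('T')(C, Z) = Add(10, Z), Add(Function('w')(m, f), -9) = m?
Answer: Rational(1914983, 2) ≈ 9.5749e+5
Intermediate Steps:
Function('w')(m, f) = Add(9, m)
Function('q')(I, A) = Add(Rational(9, 2), A, I, Mul(5, A, I)) (Function('q')(I, A) = Mul(Rational(1, 2), Add(Add(I, A), Add(Add(Add(9, I), Mul(Mul(A, 10), I)), A))) = Mul(Rational(1, 2), Add(Add(A, I), Add(Add(Add(9, I), Mul(Mul(10, A), I)), A))) = Mul(Rational(1, 2), Add(Add(A, I), Add(Add(Add(9, I), Mul(10, A, I)), A))) = Mul(Rational(1, 2), Add(Add(A, I), Add(Add(9, I, Mul(10, A, I)), A))) = Mul(Rational(1, 2), Add(Add(A, I), Add(9, A, I, Mul(10, A, I)))) = Mul(Rational(1, 2), Add(9, Mul(2, A), Mul(2, I), Mul(10, A, I))) = Add(Rational(9, 2), A, I, Mul(5, A, I)))
Add(900063, Mul(-1, Function('q')(1689, Function('T')(33, -17)))) = Add(900063, Mul(-1, Add(Rational(9, 2), Add(10, -17), 1689, Mul(5, Add(10, -17), 1689)))) = Add(900063, Mul(-1, Add(Rational(9, 2), -7, 1689, Mul(5, -7, 1689)))) = Add(900063, Mul(-1, Add(Rational(9, 2), -7, 1689, -59115))) = Add(900063, Mul(-1, Rational(-114857, 2))) = Add(900063, Rational(114857, 2)) = Rational(1914983, 2)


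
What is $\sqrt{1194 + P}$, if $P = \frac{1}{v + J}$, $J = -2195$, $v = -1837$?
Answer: $\frac{\sqrt{33699449}}{168} \approx 34.554$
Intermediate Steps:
$P = - \frac{1}{4032}$ ($P = \frac{1}{-1837 - 2195} = \frac{1}{-4032} = - \frac{1}{4032} \approx -0.00024802$)
$\sqrt{1194 + P} = \sqrt{1194 - \frac{1}{4032}} = \sqrt{\frac{4814207}{4032}} = \frac{\sqrt{33699449}}{168}$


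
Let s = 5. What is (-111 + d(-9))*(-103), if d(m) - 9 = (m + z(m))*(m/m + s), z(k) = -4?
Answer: 18540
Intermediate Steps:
d(m) = -15 + 6*m (d(m) = 9 + (m - 4)*(m/m + 5) = 9 + (-4 + m)*(1 + 5) = 9 + (-4 + m)*6 = 9 + (-24 + 6*m) = -15 + 6*m)
(-111 + d(-9))*(-103) = (-111 + (-15 + 6*(-9)))*(-103) = (-111 + (-15 - 54))*(-103) = (-111 - 69)*(-103) = -180*(-103) = 18540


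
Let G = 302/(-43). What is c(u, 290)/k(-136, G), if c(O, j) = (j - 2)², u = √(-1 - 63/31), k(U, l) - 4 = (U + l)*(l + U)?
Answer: 19170432/4728737 ≈ 4.0540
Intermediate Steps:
G = -302/43 (G = 302*(-1/43) = -302/43 ≈ -7.0233)
k(U, l) = 4 + (U + l)² (k(U, l) = 4 + (U + l)*(l + U) = 4 + (U + l)*(U + l) = 4 + (U + l)²)
u = I*√2914/31 (u = √(-1 - 63*1/31) = √(-1 - 63/31) = √(-94/31) = I*√2914/31 ≈ 1.7413*I)
c(O, j) = (-2 + j)²
c(u, 290)/k(-136, G) = (-2 + 290)²/(4 + (-136 - 302/43)²) = 288²/(4 + (-6150/43)²) = 82944/(4 + 37822500/1849) = 82944/(37829896/1849) = 82944*(1849/37829896) = 19170432/4728737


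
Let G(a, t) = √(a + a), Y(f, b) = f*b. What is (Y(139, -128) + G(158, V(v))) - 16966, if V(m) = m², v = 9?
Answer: -34758 + 2*√79 ≈ -34740.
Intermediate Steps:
Y(f, b) = b*f
G(a, t) = √2*√a (G(a, t) = √(2*a) = √2*√a)
(Y(139, -128) + G(158, V(v))) - 16966 = (-128*139 + √2*√158) - 16966 = (-17792 + 2*√79) - 16966 = -34758 + 2*√79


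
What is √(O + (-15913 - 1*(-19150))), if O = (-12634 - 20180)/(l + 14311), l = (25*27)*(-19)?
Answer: 2*√443698053/743 ≈ 56.700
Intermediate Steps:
l = -12825 (l = 675*(-19) = -12825)
O = -16407/743 (O = (-12634 - 20180)/(-12825 + 14311) = -32814/1486 = -32814*1/1486 = -16407/743 ≈ -22.082)
√(O + (-15913 - 1*(-19150))) = √(-16407/743 + (-15913 - 1*(-19150))) = √(-16407/743 + (-15913 + 19150)) = √(-16407/743 + 3237) = √(2388684/743) = 2*√443698053/743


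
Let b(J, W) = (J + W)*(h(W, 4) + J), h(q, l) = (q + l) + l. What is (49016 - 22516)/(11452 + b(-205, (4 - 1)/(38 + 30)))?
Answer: 122536000/239612289 ≈ 0.51139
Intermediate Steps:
h(q, l) = q + 2*l (h(q, l) = (l + q) + l = q + 2*l)
b(J, W) = (J + W)*(8 + J + W) (b(J, W) = (J + W)*((W + 2*4) + J) = (J + W)*((W + 8) + J) = (J + W)*((8 + W) + J) = (J + W)*(8 + J + W))
(49016 - 22516)/(11452 + b(-205, (4 - 1)/(38 + 30))) = (49016 - 22516)/(11452 + ((-205)² - 205*(4 - 1)/(38 + 30) - 205*(8 + (4 - 1)/(38 + 30)) + ((4 - 1)/(38 + 30))*(8 + (4 - 1)/(38 + 30)))) = 26500/(11452 + (42025 - 615/68 - 205*(8 + 3/68) + (3/68)*(8 + 3/68))) = 26500/(11452 + (42025 - 615/68 - 205*(8 + 3*(1/68)) + (3*(1/68))*(8 + 3*(1/68)))) = 26500/(11452 + (42025 - 205*3/68 - 205*(8 + 3/68) + 3*(8 + 3/68)/68)) = 26500/(11452 + (42025 - 615/68 - 205*547/68 + (3/68)*(547/68))) = 26500/(11452 + (42025 - 615/68 - 112135/68 + 1641/4624)) = 26500/(11452 + 186658241/4624) = 26500/(239612289/4624) = 26500*(4624/239612289) = 122536000/239612289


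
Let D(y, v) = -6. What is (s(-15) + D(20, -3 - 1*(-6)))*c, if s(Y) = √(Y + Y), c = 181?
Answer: -1086 + 181*I*√30 ≈ -1086.0 + 991.38*I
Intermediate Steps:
s(Y) = √2*√Y (s(Y) = √(2*Y) = √2*√Y)
(s(-15) + D(20, -3 - 1*(-6)))*c = (√2*√(-15) - 6)*181 = (√2*(I*√15) - 6)*181 = (I*√30 - 6)*181 = (-6 + I*√30)*181 = -1086 + 181*I*√30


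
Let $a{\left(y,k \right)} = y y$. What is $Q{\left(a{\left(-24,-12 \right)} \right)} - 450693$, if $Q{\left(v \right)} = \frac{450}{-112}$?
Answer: $- \frac{25239033}{56} \approx -4.507 \cdot 10^{5}$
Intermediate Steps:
$a{\left(y,k \right)} = y^{2}$
$Q{\left(v \right)} = - \frac{225}{56}$ ($Q{\left(v \right)} = 450 \left(- \frac{1}{112}\right) = - \frac{225}{56}$)
$Q{\left(a{\left(-24,-12 \right)} \right)} - 450693 = - \frac{225}{56} - 450693 = - \frac{25239033}{56}$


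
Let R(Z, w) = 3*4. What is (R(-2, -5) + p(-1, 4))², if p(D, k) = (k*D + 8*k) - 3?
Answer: 1369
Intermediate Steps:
p(D, k) = -3 + 8*k + D*k (p(D, k) = (D*k + 8*k) - 3 = (8*k + D*k) - 3 = -3 + 8*k + D*k)
R(Z, w) = 12
(R(-2, -5) + p(-1, 4))² = (12 + (-3 + 8*4 - 1*4))² = (12 + (-3 + 32 - 4))² = (12 + 25)² = 37² = 1369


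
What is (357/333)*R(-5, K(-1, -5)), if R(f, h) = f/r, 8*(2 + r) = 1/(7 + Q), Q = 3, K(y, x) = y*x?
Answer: 47600/17649 ≈ 2.6970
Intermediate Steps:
K(y, x) = x*y
r = -159/80 (r = -2 + 1/(8*(7 + 3)) = -2 + (1/8)/10 = -2 + (1/8)*(1/10) = -2 + 1/80 = -159/80 ≈ -1.9875)
R(f, h) = -80*f/159 (R(f, h) = f/(-159/80) = f*(-80/159) = -80*f/159)
(357/333)*R(-5, K(-1, -5)) = (357/333)*(-80/159*(-5)) = (357*(1/333))*(400/159) = (119/111)*(400/159) = 47600/17649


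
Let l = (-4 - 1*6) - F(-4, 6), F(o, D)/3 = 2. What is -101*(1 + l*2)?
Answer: 3131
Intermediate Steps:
F(o, D) = 6 (F(o, D) = 3*2 = 6)
l = -16 (l = (-4 - 1*6) - 1*6 = (-4 - 6) - 6 = -10 - 6 = -16)
-101*(1 + l*2) = -101*(1 - 16*2) = -101*(1 - 32) = -101*(-31) = 3131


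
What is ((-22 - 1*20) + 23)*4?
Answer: -76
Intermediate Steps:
((-22 - 1*20) + 23)*4 = ((-22 - 20) + 23)*4 = (-42 + 23)*4 = -19*4 = -76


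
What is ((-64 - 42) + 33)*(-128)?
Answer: 9344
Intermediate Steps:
((-64 - 42) + 33)*(-128) = (-106 + 33)*(-128) = -73*(-128) = 9344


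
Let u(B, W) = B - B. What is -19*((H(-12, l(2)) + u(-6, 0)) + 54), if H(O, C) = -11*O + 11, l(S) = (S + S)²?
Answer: -3743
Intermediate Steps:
u(B, W) = 0
l(S) = 4*S² (l(S) = (2*S)² = 4*S²)
H(O, C) = 11 - 11*O
-19*((H(-12, l(2)) + u(-6, 0)) + 54) = -19*(((11 - 11*(-12)) + 0) + 54) = -19*(((11 + 132) + 0) + 54) = -19*((143 + 0) + 54) = -19*(143 + 54) = -19*197 = -3743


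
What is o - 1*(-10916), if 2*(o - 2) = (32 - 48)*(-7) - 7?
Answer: 21941/2 ≈ 10971.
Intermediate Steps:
o = 109/2 (o = 2 + ((32 - 48)*(-7) - 7)/2 = 2 + (-16*(-7) - 7)/2 = 2 + (112 - 7)/2 = 2 + (½)*105 = 2 + 105/2 = 109/2 ≈ 54.500)
o - 1*(-10916) = 109/2 - 1*(-10916) = 109/2 + 10916 = 21941/2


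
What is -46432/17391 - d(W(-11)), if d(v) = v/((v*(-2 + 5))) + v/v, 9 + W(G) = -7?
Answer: -69620/17391 ≈ -4.0032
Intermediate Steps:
W(G) = -16 (W(G) = -9 - 7 = -16)
d(v) = 4/3 (d(v) = v/((v*3)) + 1 = v/((3*v)) + 1 = v*(1/(3*v)) + 1 = ⅓ + 1 = 4/3)
-46432/17391 - d(W(-11)) = -46432/17391 - 1*4/3 = -46432*1/17391 - 4/3 = -46432/17391 - 4/3 = -69620/17391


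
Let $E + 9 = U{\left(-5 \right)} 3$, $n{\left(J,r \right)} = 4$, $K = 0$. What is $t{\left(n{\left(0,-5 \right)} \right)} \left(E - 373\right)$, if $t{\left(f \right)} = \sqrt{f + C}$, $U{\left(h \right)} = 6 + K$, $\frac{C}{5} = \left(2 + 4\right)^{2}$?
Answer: $- 728 \sqrt{46} \approx -4937.5$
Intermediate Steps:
$C = 180$ ($C = 5 \left(2 + 4\right)^{2} = 5 \cdot 6^{2} = 5 \cdot 36 = 180$)
$U{\left(h \right)} = 6$ ($U{\left(h \right)} = 6 + 0 = 6$)
$t{\left(f \right)} = \sqrt{180 + f}$ ($t{\left(f \right)} = \sqrt{f + 180} = \sqrt{180 + f}$)
$E = 9$ ($E = -9 + 6 \cdot 3 = -9 + 18 = 9$)
$t{\left(n{\left(0,-5 \right)} \right)} \left(E - 373\right) = \sqrt{180 + 4} \left(9 - 373\right) = \sqrt{184} \left(-364\right) = 2 \sqrt{46} \left(-364\right) = - 728 \sqrt{46}$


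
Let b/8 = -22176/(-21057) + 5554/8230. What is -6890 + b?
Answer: -198605865906/28883185 ≈ -6876.2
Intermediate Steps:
b = 399278744/28883185 (b = 8*(-22176/(-21057) + 5554/8230) = 8*(-22176*(-1/21057) + 5554*(1/8230)) = 8*(7392/7019 + 2777/4115) = 8*(49909843/28883185) = 399278744/28883185 ≈ 13.824)
-6890 + b = -6890 + 399278744/28883185 = -198605865906/28883185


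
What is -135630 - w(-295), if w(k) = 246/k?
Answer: -40010604/295 ≈ -1.3563e+5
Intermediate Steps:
-135630 - w(-295) = -135630 - 246/(-295) = -135630 - 246*(-1)/295 = -135630 - 1*(-246/295) = -135630 + 246/295 = -40010604/295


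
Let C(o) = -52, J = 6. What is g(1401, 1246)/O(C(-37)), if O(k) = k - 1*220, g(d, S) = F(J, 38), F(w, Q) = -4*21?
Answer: 21/68 ≈ 0.30882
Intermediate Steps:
F(w, Q) = -84
g(d, S) = -84
O(k) = -220 + k (O(k) = k - 220 = -220 + k)
g(1401, 1246)/O(C(-37)) = -84/(-220 - 52) = -84/(-272) = -84*(-1/272) = 21/68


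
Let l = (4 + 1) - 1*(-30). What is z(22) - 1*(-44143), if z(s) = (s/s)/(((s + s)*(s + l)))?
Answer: 110710645/2508 ≈ 44143.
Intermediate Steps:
l = 35 (l = 5 + 30 = 35)
z(s) = 1/(2*s*(35 + s)) (z(s) = (s/s)/(((s + s)*(s + 35))) = 1/((2*s)*(35 + s)) = 1/(2*s*(35 + s)))
z(22) - 1*(-44143) = (1/2)/(22*(35 + 22)) - 1*(-44143) = (1/2)*(1/22)/57 + 44143 = (1/2)*(1/22)*(1/57) + 44143 = 1/2508 + 44143 = 110710645/2508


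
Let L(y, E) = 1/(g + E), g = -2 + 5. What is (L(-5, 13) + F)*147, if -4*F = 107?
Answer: -62769/16 ≈ -3923.1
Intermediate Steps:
g = 3
L(y, E) = 1/(3 + E)
F = -107/4 (F = -1/4*107 = -107/4 ≈ -26.750)
(L(-5, 13) + F)*147 = (1/(3 + 13) - 107/4)*147 = (1/16 - 107/4)*147 = -427/16*147 = -62769/16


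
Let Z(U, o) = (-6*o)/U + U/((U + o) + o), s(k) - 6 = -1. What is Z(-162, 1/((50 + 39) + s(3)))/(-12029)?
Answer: -19331945/232421860026 ≈ -8.3176e-5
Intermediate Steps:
s(k) = 5 (s(k) = 6 - 1 = 5)
Z(U, o) = U/(U + 2*o) - 6*o/U (Z(U, o) = -6*o/U + U/(U + 2*o) = U/(U + 2*o) - 6*o/U)
Z(-162, 1/((50 + 39) + s(3)))/(-12029) = (((-162)² - 12/((50 + 39) + 5)² - 6*(-162)/((50 + 39) + 5))/((-162)*(-162 + 2/((50 + 39) + 5))))/(-12029) = -(26244 - 12/(89 + 5)² - 6*(-162)/(89 + 5))/(162*(-162 + 2/(89 + 5)))*(-1/12029) = -(26244 - 12*(1/94)² - 6*(-162)/94)/(162*(-162 + 2/94))*(-1/12029) = -(26244 - 12*(1/94)² - 6*(-162)*1/94)/(162*(-162 + 2*(1/94)))*(-1/12029) = -(26244 - 12*1/8836 + 486/47)/(162*(-162 + 1/47))*(-1/12029) = -(26244 - 3/2209 + 486/47)/(162*(-7613/47))*(-1/12029) = -1/162*(-47/7613)*57995835/2209*(-1/12029) = (19331945/19321794)*(-1/12029) = -19331945/232421860026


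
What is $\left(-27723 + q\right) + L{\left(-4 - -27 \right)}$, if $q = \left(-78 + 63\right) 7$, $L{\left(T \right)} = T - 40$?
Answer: $-27845$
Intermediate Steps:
$L{\left(T \right)} = -40 + T$
$q = -105$ ($q = \left(-15\right) 7 = -105$)
$\left(-27723 + q\right) + L{\left(-4 - -27 \right)} = \left(-27723 - 105\right) - 17 = -27828 + \left(-40 + \left(-4 + 27\right)\right) = -27828 + \left(-40 + 23\right) = -27828 - 17 = -27845$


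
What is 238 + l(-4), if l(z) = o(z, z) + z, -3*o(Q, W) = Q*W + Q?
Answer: 230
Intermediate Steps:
o(Q, W) = -Q/3 - Q*W/3 (o(Q, W) = -(Q*W + Q)/3 = -(Q + Q*W)/3 = -Q/3 - Q*W/3)
l(z) = z - z*(1 + z)/3 (l(z) = -z*(1 + z)/3 + z = z - z*(1 + z)/3)
238 + l(-4) = 238 + (⅓)*(-4)*(2 - 1*(-4)) = 238 + (⅓)*(-4)*(2 + 4) = 238 + (⅓)*(-4)*6 = 238 - 8 = 230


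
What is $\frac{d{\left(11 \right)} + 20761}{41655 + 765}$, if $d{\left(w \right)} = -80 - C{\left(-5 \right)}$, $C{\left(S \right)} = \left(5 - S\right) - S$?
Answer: $\frac{10333}{21210} \approx 0.48718$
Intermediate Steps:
$C{\left(S \right)} = 5 - 2 S$
$d{\left(w \right)} = -95$ ($d{\left(w \right)} = -80 - \left(5 - -10\right) = -80 - \left(5 + 10\right) = -80 - 15 = -95$)
$\frac{d{\left(11 \right)} + 20761}{41655 + 765} = \frac{-95 + 20761}{41655 + 765} = \frac{20666}{42420} = 20666 \cdot \frac{1}{42420} = \frac{10333}{21210}$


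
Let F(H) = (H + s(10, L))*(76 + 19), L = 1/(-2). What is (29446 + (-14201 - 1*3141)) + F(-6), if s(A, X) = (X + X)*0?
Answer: 11534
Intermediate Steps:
L = -1/2 ≈ -0.50000
s(A, X) = 0 (s(A, X) = (2*X)*0 = 0)
F(H) = 95*H (F(H) = (H + 0)*(76 + 19) = H*95 = 95*H)
(29446 + (-14201 - 1*3141)) + F(-6) = (29446 + (-14201 - 1*3141)) + 95*(-6) = (29446 + (-14201 - 3141)) - 570 = (29446 - 17342) - 570 = 12104 - 570 = 11534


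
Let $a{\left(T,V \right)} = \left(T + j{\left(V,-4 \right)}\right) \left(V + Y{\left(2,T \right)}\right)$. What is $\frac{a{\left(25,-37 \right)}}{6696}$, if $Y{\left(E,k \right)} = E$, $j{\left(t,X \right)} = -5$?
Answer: $- \frac{175}{1674} \approx -0.10454$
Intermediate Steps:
$a{\left(T,V \right)} = \left(-5 + T\right) \left(2 + V\right)$ ($a{\left(T,V \right)} = \left(T - 5\right) \left(V + 2\right) = \left(-5 + T\right) \left(2 + V\right)$)
$\frac{a{\left(25,-37 \right)}}{6696} = \frac{-10 - -185 + 2 \cdot 25 + 25 \left(-37\right)}{6696} = \left(-10 + 185 + 50 - 925\right) \frac{1}{6696} = \left(-700\right) \frac{1}{6696} = - \frac{175}{1674}$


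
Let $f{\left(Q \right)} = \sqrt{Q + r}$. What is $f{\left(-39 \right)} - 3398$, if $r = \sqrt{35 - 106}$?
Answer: $-3398 + \sqrt{-39 + i \sqrt{71}} \approx -3397.3 + 6.2809 i$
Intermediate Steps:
$r = i \sqrt{71}$ ($r = \sqrt{-71} = i \sqrt{71} \approx 8.4261 i$)
$f{\left(Q \right)} = \sqrt{Q + i \sqrt{71}}$
$f{\left(-39 \right)} - 3398 = \sqrt{-39 + i \sqrt{71}} - 3398 = -3398 + \sqrt{-39 + i \sqrt{71}}$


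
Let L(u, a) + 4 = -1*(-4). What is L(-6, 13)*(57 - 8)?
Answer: 0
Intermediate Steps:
L(u, a) = 0 (L(u, a) = -4 - 1*(-4) = -4 + 4 = 0)
L(-6, 13)*(57 - 8) = 0*(57 - 8) = 0*49 = 0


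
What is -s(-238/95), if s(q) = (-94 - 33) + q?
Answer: 12303/95 ≈ 129.51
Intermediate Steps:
s(q) = -127 + q
-s(-238/95) = -(-127 - 238/95) = -1*(-12303/95) = 12303/95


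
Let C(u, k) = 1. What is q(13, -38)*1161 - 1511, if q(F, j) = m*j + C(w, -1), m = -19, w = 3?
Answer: 837892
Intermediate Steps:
q(F, j) = 1 - 19*j (q(F, j) = -19*j + 1 = 1 - 19*j)
q(13, -38)*1161 - 1511 = (1 - 19*(-38))*1161 - 1511 = (1 + 722)*1161 - 1511 = 723*1161 - 1511 = 839403 - 1511 = 837892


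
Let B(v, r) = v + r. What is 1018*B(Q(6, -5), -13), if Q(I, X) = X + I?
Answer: -12216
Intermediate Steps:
Q(I, X) = I + X
B(v, r) = r + v
1018*B(Q(6, -5), -13) = 1018*(-13 + (6 - 5)) = 1018*(-13 + 1) = 1018*(-12) = -12216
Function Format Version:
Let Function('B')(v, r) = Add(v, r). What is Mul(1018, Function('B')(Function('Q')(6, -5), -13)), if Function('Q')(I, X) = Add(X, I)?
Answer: -12216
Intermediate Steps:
Function('Q')(I, X) = Add(I, X)
Function('B')(v, r) = Add(r, v)
Mul(1018, Function('B')(Function('Q')(6, -5), -13)) = Mul(1018, Add(-13, Add(6, -5))) = Mul(1018, Add(-13, 1)) = Mul(1018, -12) = -12216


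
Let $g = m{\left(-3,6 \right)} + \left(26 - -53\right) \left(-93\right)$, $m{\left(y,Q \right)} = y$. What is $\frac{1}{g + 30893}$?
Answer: $\frac{1}{23543} \approx 4.2475 \cdot 10^{-5}$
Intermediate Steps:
$g = -7350$ ($g = -3 + \left(26 - -53\right) \left(-93\right) = -3 + \left(26 + 53\right) \left(-93\right) = -3 + 79 \left(-93\right) = -3 - 7347 = -7350$)
$\frac{1}{g + 30893} = \frac{1}{-7350 + 30893} = \frac{1}{23543}$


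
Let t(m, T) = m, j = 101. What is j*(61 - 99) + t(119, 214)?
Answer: -3719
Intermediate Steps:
j*(61 - 99) + t(119, 214) = 101*(61 - 99) + 119 = 101*(-38) + 119 = -3838 + 119 = -3719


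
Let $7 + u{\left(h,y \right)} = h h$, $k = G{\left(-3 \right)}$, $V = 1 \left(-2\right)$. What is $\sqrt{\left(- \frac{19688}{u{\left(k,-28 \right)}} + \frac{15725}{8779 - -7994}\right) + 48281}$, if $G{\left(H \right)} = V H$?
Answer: $\frac{\sqrt{11262950796841626}}{486417} \approx 218.18$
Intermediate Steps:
$V = -2$
$G{\left(H \right)} = - 2 H$
$k = 6$ ($k = \left(-2\right) \left(-3\right) = 6$)
$u{\left(h,y \right)} = -7 + h^{2}$ ($u{\left(h,y \right)} = -7 + h h = -7 + h^{2}$)
$\sqrt{\left(- \frac{19688}{u{\left(k,-28 \right)}} + \frac{15725}{8779 - -7994}\right) + 48281} = \sqrt{\left(- \frac{19688}{-7 + 6^{2}} + \frac{15725}{8779 - -7994}\right) + 48281} = \sqrt{\left(- \frac{19688}{-7 + 36} + \frac{15725}{8779 + 7994}\right) + 48281} = \sqrt{\left(- \frac{19688}{29} + \frac{15725}{16773}\right) + 48281} = \sqrt{- \frac{329770799}{486417} + 48281} = \sqrt{\frac{23154928378}{486417}} = \frac{\sqrt{11262950796841626}}{486417}$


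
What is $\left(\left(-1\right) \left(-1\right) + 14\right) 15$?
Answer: $225$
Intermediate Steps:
$\left(\left(-1\right) \left(-1\right) + 14\right) 15 = \left(1 + 14\right) 15 = 15 \cdot 15 = 225$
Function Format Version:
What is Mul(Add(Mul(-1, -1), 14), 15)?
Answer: 225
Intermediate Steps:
Mul(Add(Mul(-1, -1), 14), 15) = Mul(Add(1, 14), 15) = Mul(15, 15) = 225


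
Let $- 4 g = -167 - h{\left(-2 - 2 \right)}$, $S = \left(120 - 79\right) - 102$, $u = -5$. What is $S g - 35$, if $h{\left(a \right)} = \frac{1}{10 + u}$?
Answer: $- \frac{12924}{5} \approx -2584.8$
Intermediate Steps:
$h{\left(a \right)} = \frac{1}{5}$ ($h{\left(a \right)} = \frac{1}{10 - 5} = \frac{1}{5}$)
$S = -61$ ($S = 41 - 102 = -61$)
$g = \frac{209}{5}$ ($g = - \frac{-167 - \frac{1}{5}}{4} = \left(- \frac{1}{4}\right) \left(- \frac{836}{5}\right) = \frac{209}{5} \approx 41.8$)
$S g - 35 = \left(-61\right) \frac{209}{5} - 35 = - \frac{12749}{5} - 35 = - \frac{12924}{5}$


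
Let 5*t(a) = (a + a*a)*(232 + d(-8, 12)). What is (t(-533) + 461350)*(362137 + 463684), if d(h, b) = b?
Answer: 59041588463894/5 ≈ 1.1808e+13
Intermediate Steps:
t(a) = 244*a/5 + 244*a²/5 (t(a) = ((a + a*a)*(232 + 12))/5 = ((a + a²)*244)/5 = (244*a + 244*a²)/5 = 244*a/5 + 244*a²/5)
(t(-533) + 461350)*(362137 + 463684) = ((244/5)*(-533)*(1 - 533) + 461350)*(362137 + 463684) = ((244/5)*(-533)*(-532) + 461350)*825821 = (69187664/5 + 461350)*825821 = (71494414/5)*825821 = 59041588463894/5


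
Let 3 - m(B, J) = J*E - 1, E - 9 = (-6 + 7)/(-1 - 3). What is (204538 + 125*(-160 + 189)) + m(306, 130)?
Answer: 414059/2 ≈ 2.0703e+5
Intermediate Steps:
E = 35/4 (E = 9 + (-6 + 7)/(-1 - 3) = 9 + 1/(-4) = 9 + 1*(-¼) = 9 - ¼ = 35/4 ≈ 8.7500)
m(B, J) = 4 - 35*J/4 (m(B, J) = 3 - (J*(35/4) - 1) = 3 - (35*J/4 - 1) = 3 - (-1 + 35*J/4) = 3 + (1 - 35*J/4) = 4 - 35*J/4)
(204538 + 125*(-160 + 189)) + m(306, 130) = (204538 + 125*(-160 + 189)) + (4 - 35/4*130) = (204538 + 125*29) + (4 - 2275/2) = (204538 + 3625) - 2267/2 = 208163 - 2267/2 = 414059/2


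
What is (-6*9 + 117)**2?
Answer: 3969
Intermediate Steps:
(-6*9 + 117)**2 = (-54 + 117)**2 = 63**2 = 3969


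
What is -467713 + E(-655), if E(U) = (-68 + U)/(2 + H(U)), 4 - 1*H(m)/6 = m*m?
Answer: -1203951257689/2574124 ≈ -4.6771e+5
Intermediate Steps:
H(m) = 24 - 6*m² (H(m) = 24 - 6*m*m = 24 - 6*m²)
E(U) = (-68 + U)/(26 - 6*U²) (E(U) = (-68 + U)/(2 + (24 - 6*U²)) = (-68 + U)/(26 - 6*U²))
-467713 + E(-655) = -467713 + (68 - 1*(-655))/(2*(-13 + 3*(-655)²)) = -467713 + (68 + 655)/(2*(-13 + 3*429025)) = -467713 + (½)*723/(-13 + 1287075) = -467713 + (½)*723/1287062 = -467713 + (½)*(1/1287062)*723 = -467713 + 723/2574124 = -1203951257689/2574124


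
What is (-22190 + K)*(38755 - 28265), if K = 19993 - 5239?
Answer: -78003640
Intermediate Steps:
K = 14754
(-22190 + K)*(38755 - 28265) = (-22190 + 14754)*(38755 - 28265) = -7436*10490 = -78003640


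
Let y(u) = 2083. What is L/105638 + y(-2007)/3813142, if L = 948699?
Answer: 904436011553/100703173649 ≈ 8.9812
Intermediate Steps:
L/105638 + y(-2007)/3813142 = 948699/105638 + 2083/3813142 = 904436011553/100703173649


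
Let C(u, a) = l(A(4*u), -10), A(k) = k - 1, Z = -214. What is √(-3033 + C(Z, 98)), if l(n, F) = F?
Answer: I*√3043 ≈ 55.163*I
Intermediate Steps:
A(k) = -1 + k
C(u, a) = -10
√(-3033 + C(Z, 98)) = √(-3033 - 10) = √(-3043) = I*√3043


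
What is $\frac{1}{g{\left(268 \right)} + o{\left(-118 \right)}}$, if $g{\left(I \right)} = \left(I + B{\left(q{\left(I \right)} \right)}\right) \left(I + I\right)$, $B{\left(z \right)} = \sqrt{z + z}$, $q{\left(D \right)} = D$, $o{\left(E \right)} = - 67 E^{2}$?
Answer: $- \frac{2945}{2323796108} - \frac{\sqrt{134}}{580949027} \approx -1.2872 \cdot 10^{-6}$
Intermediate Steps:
$B{\left(z \right)} = \sqrt{2} \sqrt{z}$ ($B{\left(z \right)} = \sqrt{2 z} = \sqrt{2} \sqrt{z}$)
$g{\left(I \right)} = 2 I \left(I + \sqrt{2} \sqrt{I}\right)$ ($g{\left(I \right)} = \left(I + \sqrt{2} \sqrt{I}\right) \left(I + I\right) = \left(I + \sqrt{2} \sqrt{I}\right) 2 I = 2 I \left(I + \sqrt{2} \sqrt{I}\right)$)
$\frac{1}{g{\left(268 \right)} + o{\left(-118 \right)}} = \frac{1}{2 \cdot 268 \left(268 + \sqrt{2} \sqrt{268}\right) - 67 \left(-118\right)^{2}} = \frac{1}{2 \cdot 268 \left(268 + \sqrt{2} \cdot 2 \sqrt{67}\right) - 932908} = \frac{1}{2 \cdot 268 \left(268 + 2 \sqrt{134}\right) - 932908} = \frac{1}{\left(143648 + 1072 \sqrt{134}\right) - 932908} = \frac{1}{-789260 + 1072 \sqrt{134}}$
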